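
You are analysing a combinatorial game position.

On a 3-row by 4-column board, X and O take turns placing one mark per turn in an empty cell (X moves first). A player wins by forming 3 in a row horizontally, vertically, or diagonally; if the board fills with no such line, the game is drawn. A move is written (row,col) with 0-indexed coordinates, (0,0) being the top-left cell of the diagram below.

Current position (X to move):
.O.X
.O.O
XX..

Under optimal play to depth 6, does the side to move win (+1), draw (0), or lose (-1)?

ply 1, X at .O.X/.O.O/XX.. | (0,0)=-1→XO.X/.O.O/XX..; (0,2)=-1→.OXX/.O.O/XX..; (1,0)=-1→.O.X/XO.O/XX..; (1,2)=+1→.O.X/.OXO/XX..*; (2,2)=+1→.O.X/.O.O/XXX.; (2,3)=-1→.O.X/.O.O/XX.X
ply 2: .O.X/.OXO/XX.. is terminal -1 (O); from .O.X/.O.O/XX.. depth 6

value(.O.X/.O.O/XX.., X) = +1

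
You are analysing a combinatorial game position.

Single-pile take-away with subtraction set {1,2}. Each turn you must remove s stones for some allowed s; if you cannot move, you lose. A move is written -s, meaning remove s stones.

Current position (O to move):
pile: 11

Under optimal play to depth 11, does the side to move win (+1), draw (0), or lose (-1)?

[11] O move#1: -1:-1/10, -2:+1/9*
[9] X move#2: -1:-1/8*, -2:-1/7
[8] O move#3: -1:-1/7, -2:+1/6*
[6] X move#4: -1:-1/5*, -2:-1/4
[5] O move#5: -1:-1/4, -2:+1/3*
[3] X move#6: -1:-1/2*, -2:-1/1
[2] O move#7: -1:-1/1, -2:+1/0*
[0] end (terminal -1, X#8); searched 11 to 11

value(11, O) = +1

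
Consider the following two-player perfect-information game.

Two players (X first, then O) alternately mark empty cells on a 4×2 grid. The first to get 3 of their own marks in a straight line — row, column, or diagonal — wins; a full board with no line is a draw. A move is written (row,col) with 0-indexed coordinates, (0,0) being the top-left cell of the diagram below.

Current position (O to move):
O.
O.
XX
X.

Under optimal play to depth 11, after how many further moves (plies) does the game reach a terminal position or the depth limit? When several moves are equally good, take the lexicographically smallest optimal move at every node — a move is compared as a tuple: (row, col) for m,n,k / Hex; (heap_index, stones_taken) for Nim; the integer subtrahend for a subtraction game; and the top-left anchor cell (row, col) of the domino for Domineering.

p1 O@[O./O./XX/X.]: (0,1)[OO/O./XX/X.]+0* (1,1)[O./OO/XX/X.]+0 (3,1)[O./O./XX/XO]+0
p2 X@[OO/O./XX/X.]: (1,1)[OO/OX/XX/X.]+0* (3,1)[OO/O./XX/XX]+0
p3 O@[OO/OX/XX/X.]: (3,1)[OO/OX/XX/XO]+0*
p4 X@[OO/OX/XX/XO] terminal +0; root [O./O./XX/X.] d11

PV length from [O./O./XX/X.]: 3 plies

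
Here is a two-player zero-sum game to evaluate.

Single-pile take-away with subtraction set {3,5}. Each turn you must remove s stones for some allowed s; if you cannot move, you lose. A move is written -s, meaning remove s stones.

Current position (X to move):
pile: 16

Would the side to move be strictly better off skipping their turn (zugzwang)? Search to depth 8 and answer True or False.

zugzwang(16, X) = True

[16] X move#1: -3:-1/13*, -5:-1/11
[13] O move#2: -3:+1/10*, -5:+1/8
[10] X move#3: -3:-1/7*, -5:-1/5
[7] O move#4: -3:-1/4, -5:+1/2*
[2] end (terminal -1, X#5); searched 16 to 8
pass branch (O moves first from the same position):
  | [16] O move#1: -3:-1/13*, -5:-1/11
  | [13] X move#2: -3:+1/10*, -5:+1/8
  | [10] O move#3: -3:-1/7*, -5:-1/5
  | [7] X move#4: -3:-1/4, -5:+1/2*
  | [2] end (terminal -1, O#5); searched 16 to 8
X moving scores -1; X passing scores +1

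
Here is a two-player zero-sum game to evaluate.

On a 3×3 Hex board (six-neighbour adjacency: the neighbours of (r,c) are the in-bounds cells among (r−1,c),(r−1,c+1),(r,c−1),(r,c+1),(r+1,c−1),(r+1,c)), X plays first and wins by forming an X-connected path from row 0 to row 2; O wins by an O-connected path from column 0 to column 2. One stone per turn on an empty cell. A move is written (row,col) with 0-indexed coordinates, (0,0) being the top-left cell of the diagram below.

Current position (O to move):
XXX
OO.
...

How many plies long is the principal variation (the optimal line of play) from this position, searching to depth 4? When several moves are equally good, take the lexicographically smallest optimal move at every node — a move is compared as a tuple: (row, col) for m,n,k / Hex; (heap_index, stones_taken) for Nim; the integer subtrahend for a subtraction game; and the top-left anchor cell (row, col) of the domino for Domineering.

PV length from [XXX/OO./...]: 1 ply

[XXX/OO./...] O move#1: (1,2):+1/XXX/OOO/...*, (2,0):-1/XXX/OO./O.., (2,1):+1/XXX/OO./.O., (2,2):+1/XXX/OO./..O
[XXX/OOO/...] end (terminal -1, X#2); searched XXX/OO./... to 4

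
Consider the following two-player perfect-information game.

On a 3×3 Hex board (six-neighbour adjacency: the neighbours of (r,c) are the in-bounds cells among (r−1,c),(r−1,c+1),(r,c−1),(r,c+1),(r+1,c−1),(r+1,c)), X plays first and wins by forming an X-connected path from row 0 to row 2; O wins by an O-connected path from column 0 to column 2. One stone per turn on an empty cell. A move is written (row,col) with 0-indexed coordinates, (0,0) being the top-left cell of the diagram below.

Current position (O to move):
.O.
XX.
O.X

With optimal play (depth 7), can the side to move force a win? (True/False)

O winning at [.O./XX./O.X]: False

p1 O@[.O./XX./O.X]: (0,0)[OO./XX./O.X]-1* (0,2)[.OO/XX./O.X]-1 (1,2)[.O./XXO/O.X]-1 (2,1)[.O./XX./OOX]-1
p2 X@[OO./XX./O.X]: (0,2)[OOX/XX./O.X]+1* (1,2)[OO./XXX/O.X]-1 (2,1)[OO./XX./OXX]-1
p3 O@[OOX/XX./O.X]: (1,2)[OOX/XXO/O.X]-1* (2,1)[OOX/XX./OOX]-1
p4 X@[OOX/XXO/O.X]: (2,1)[OOX/XXO/OXX]+1*
p5 O@[OOX/XXO/OXX] terminal -1; root [.O./XX./O.X] d7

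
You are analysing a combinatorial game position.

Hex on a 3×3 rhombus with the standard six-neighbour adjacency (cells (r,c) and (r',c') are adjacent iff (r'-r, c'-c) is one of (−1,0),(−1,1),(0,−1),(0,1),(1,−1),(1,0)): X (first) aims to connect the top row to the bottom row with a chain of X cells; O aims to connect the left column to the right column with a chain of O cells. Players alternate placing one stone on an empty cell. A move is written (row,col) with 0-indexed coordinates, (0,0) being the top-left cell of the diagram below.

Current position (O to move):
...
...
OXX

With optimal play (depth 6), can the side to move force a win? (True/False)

[.../.../OXX] O move#1: (0,0):-1/O../.../OXX, (0,1):-1/.O./.../OXX, (0,2):+1/..O/.../OXX*, (1,0):-1/.../O../OXX, (1,1):+1/.../.O./OXX, (1,2):-1/.../..O/OXX
[..O/.../OXX] X move#2: (0,0):-1/X.O/.../OXX*, (0,1):-1/.XO/.../OXX, (1,0):-1/..O/X../OXX, (1,1):-1/..O/.X./OXX, (1,2):-1/..O/..X/OXX
[X.O/.../OXX] O move#3: (0,1):+1/XOO/.../OXX*, (1,0):+1/X.O/O../OXX, (1,1):+1/X.O/.O./OXX, (1,2):-1/X.O/..O/OXX
[XOO/.../OXX] X move#4: (1,0):-1/XOO/X../OXX*, (1,1):-1/XOO/.X./OXX, (1,2):-1/XOO/..X/OXX
[XOO/X../OXX] O move#5: (1,1):+1/XOO/XO./OXX*, (1,2):-1/XOO/X.O/OXX
[XOO/XO./OXX] end (terminal -1, X#6); searched .../.../OXX to 6

O winning at [.../.../OXX]: True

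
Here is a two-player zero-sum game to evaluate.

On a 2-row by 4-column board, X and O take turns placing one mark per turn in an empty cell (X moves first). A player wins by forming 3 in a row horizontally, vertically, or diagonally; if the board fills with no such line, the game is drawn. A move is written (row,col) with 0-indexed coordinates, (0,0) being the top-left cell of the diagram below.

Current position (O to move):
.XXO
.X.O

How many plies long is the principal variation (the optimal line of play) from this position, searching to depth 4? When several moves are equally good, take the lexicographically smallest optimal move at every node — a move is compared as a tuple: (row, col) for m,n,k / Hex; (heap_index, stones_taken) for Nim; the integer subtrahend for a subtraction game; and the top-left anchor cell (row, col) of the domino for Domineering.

[.XXO/.X.O] O move#1: (0,0):+0/OXXO/.X.O*, (1,0):-1/.XXO/OX.O, (1,2):-1/.XXO/.XOO
[OXXO/.X.O] X move#2: (1,0):+0/OXXO/XX.O*, (1,2):+0/OXXO/.XXO
[OXXO/XX.O] O move#3: (1,2):+0/OXXO/XXOO*
[OXXO/XXOO] end (terminal +0, X#4); searched .XXO/.X.O to 4

PV length from [.XXO/.X.O]: 3 plies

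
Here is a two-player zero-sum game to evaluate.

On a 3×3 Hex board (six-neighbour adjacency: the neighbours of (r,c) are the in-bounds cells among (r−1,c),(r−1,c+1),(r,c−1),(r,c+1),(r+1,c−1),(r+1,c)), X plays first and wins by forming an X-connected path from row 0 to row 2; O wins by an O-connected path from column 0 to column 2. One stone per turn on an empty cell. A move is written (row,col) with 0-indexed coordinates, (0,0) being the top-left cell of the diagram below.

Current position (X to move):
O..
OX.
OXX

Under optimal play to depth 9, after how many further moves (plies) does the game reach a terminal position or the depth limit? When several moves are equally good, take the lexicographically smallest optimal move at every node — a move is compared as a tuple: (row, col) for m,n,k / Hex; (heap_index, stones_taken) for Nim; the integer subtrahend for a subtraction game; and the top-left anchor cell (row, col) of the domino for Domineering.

ply 1, X at O../OX./OXX | (0,1)=+1→OX./OX./OXX*; (0,2)=+1→O.X/OX./OXX; (1,2)=+1→O../OXX/OXX
ply 2: OX./OX./OXX is terminal -1 (O); from O../OX./OXX depth 9

PV length from [O../OX./OXX]: 1 ply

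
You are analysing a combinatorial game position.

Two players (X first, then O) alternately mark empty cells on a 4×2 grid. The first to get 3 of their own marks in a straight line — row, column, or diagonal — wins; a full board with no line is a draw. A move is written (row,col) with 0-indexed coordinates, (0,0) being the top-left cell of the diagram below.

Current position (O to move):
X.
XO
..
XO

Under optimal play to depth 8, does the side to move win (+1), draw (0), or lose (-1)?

value(X./XO/../XO, O) = +1

p1 O@[X./XO/../XO]: (0,1)[XO/XO/../XO]-1 (2,0)[X./XO/O./XO]+0 (2,1)[X./XO/.O/XO]+1*
p2 X@[X./XO/.O/XO] terminal -1; root [X./XO/../XO] d8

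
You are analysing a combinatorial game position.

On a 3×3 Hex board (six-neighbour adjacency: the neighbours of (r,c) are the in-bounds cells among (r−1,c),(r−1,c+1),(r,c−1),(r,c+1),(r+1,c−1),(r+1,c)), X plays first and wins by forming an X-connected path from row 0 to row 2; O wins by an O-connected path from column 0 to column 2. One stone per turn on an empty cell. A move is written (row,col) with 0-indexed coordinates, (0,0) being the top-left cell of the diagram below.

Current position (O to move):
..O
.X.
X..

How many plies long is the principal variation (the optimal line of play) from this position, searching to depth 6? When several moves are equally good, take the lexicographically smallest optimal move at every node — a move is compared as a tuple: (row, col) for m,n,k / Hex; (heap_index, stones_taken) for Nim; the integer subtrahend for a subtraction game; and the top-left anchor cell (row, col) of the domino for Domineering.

PV length from [..O/.X./X..]: 3 plies

[..O/.X./X..] O move#1: (0,0):-1/O.O/.X./X.., (0,1):+1/.OO/.X./X..*, (1,0):-1/..O/OX./X.., (1,2):-1/..O/.XO/X.., (2,1):-1/..O/.X./XO., (2,2):-1/..O/.X./X.O
[.OO/.X./X..] X move#2: (0,0):-1/XOO/.X./X..*, (1,0):-1/.OO/XX./X.., (1,2):-1/.OO/.XX/X.., (2,1):-1/.OO/.X./XX., (2,2):-1/.OO/.X./X.X
[XOO/.X./X..] O move#3: (1,0):+1/XOO/OX./X..*, (1,2):-1/XOO/.XO/X.., (2,1):-1/XOO/.X./XO., (2,2):-1/XOO/.X./X.O
[XOO/OX./X..] end (terminal -1, X#4); searched ..O/.X./X.. to 6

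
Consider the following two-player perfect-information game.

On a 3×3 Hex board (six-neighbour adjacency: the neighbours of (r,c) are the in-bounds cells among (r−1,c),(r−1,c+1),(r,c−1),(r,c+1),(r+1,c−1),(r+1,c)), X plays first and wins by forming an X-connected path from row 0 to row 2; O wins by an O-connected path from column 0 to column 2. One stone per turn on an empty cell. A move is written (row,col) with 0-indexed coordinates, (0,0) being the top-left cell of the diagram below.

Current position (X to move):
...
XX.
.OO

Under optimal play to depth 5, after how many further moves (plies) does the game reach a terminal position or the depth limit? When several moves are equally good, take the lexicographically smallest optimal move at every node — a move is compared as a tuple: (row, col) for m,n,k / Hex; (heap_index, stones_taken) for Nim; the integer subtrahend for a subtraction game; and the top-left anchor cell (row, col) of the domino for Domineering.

PV length from [.../XX./.OO]: 3 plies

p1 X@[.../XX./.OO]: (0,0)[X../XX./.OO]-1 (0,1)[.X./XX./.OO]-1 (0,2)[..X/XX./.OO]-1 (1,2)[.../XXX/.OO]-1 (2,0)[.../XX./XOO]+1*
p2 O@[.../XX./XOO]: (0,0)[O../XX./XOO]-1* (0,1)[.O./XX./XOO]-1 (0,2)[..O/XX./XOO]-1 (1,2)[.../XXO/XOO]-1
p3 X@[O../XX./XOO]: (0,1)[OX./XX./XOO]+1* (0,2)[O.X/XX./XOO]+1 (1,2)[O../XXX/XOO]+1
p4 O@[OX./XX./XOO] terminal -1; root [.../XX./.OO] d5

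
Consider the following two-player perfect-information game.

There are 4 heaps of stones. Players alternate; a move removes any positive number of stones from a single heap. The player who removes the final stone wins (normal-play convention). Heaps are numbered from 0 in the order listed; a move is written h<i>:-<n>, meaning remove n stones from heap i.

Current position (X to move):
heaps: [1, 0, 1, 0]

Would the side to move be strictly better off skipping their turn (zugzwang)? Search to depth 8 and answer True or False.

ply 1, X at (1,0,1,0) | h0:-1=-1→(0,0,1,0)*; h2:-1=-1→(1,0,0,0)
ply 2, O at (0,0,1,0) | h2:-1=+1→(0,0,0,0)*
ply 3: (0,0,0,0) is terminal -1 (X); from (1,0,1,0) depth 8
pass branch (O moves first from the same position):
  | ply 1, O at (1,0,1,0) | h0:-1=-1→(0,0,1,0)*; h2:-1=-1→(1,0,0,0)
  | ply 2, X at (0,0,1,0) | h2:-1=+1→(0,0,0,0)*
  | ply 3: (0,0,0,0) is terminal -1 (O); from (1,0,1,0) depth 8
X moving scores -1; X passing scores +1

zugzwang((1,0,1,0), X) = True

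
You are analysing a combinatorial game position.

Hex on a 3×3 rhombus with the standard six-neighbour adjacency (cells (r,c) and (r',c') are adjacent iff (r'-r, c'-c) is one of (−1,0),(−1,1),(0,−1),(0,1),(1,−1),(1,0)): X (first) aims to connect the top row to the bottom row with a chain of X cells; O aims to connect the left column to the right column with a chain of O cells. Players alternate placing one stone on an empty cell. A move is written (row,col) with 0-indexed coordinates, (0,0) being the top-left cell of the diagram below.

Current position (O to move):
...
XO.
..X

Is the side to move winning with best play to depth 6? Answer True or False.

O winning at [.../XO./..X]: True

[.../XO./..X] O move#1: (0,0):+1/O../XO./..X*, (0,1):+1/.O./XO./..X, (0,2):-1/..O/XO./..X, (1,2):-1/.../XOO/..X, (2,0):+1/.../XO./O.X, (2,1):-1/.../XO./.OX
[O../XO./..X] X move#2: (0,1):-1/OX./XO./..X*, (0,2):-1/O.X/XO./..X, (1,2):-1/O../XOX/..X, (2,0):-1/O../XO./X.X, (2,1):-1/O../XO./.XX
[OX./XO./..X] O move#3: (0,2):-1/OXO/XO./..X, (1,2):-1/OX./XOO/..X, (2,0):+1/OX./XO./O.X*, (2,1):-1/OX./XO./.OX
[OX./XO./O.X] X move#4: (0,2):-1/OXX/XO./O.X*, (1,2):-1/OX./XOX/O.X, (2,1):-1/OX./XO./OXX
[OXX/XO./O.X] O move#5: (1,2):+1/OXX/XOO/O.X*, (2,1):-1/OXX/XO./OOX
[OXX/XOO/O.X] end (terminal -1, X#6); searched .../XO./..X to 6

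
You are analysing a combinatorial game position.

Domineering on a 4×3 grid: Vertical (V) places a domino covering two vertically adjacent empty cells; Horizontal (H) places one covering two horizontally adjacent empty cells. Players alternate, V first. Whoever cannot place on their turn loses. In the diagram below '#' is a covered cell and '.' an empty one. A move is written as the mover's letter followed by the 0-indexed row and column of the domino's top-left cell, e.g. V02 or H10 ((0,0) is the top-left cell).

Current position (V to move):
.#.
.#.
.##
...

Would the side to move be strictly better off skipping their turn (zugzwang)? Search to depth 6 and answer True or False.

ply 1, V at .#./.#./.##/... | V00=+1→##./##./.##/...*; V02=+1→.##/.##/.##/...; V10=+1→.#./##./###/...; V20=+1→.#./.#./###/#..
ply 2, H at ##./##./.##/... | H30=-1→##./##./.##/##.*; H31=-1→##./##./.##/.##
ply 3, V at ##./##./.##/##. | V02=+1→###/###/.##/##.*
ply 4: ###/###/.##/##. is terminal -1 (H); from .#./.#./.##/... depth 6
suppose V passes — search the same position with H to move:
pass> ply 1, H at .#./.#./.##/... | H30=-1→.#./.#./.##/##.*; H31=-1→.#./.#./.##/.##
pass> ply 2, V at .#./.#./.##/##. | V00=+1→##./##./.##/##.*; V02=+1→.##/.##/.##/##.; V10=+1→.#./##./###/##.
pass> ply 3: ##./##./.##/##. is terminal -1 (H); from .#./.#./.##/... depth 6
for V: play +1, pass +1

zugzwang(.#./.#./.##/..., V) = False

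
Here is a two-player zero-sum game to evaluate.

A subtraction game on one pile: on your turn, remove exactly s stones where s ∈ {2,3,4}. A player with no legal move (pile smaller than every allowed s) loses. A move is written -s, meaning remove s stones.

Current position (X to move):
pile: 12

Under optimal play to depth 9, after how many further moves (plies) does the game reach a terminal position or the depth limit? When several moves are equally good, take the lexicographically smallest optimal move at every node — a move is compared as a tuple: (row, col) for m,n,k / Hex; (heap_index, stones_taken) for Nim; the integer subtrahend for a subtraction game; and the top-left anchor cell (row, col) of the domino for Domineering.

[12] X move#1: -2:-1/10*, -3:-1/9, -4:-1/8
[10] O move#2: -2:-1/8, -3:+1/7*, -4:+1/6
[7] X move#3: -2:-1/5*, -3:-1/4, -4:-1/3
[5] O move#4: -2:-1/3, -3:-1/2, -4:+1/1*
[1] end (terminal -1, X#5); searched 12 to 9

PV length from [12]: 4 plies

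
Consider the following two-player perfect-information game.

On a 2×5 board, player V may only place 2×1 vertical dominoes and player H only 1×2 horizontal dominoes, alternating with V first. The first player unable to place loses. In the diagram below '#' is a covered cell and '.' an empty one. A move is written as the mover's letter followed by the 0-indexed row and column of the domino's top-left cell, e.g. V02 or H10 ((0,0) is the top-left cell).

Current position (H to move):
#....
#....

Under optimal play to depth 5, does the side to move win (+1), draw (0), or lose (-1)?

[#..../#....] H move#1: H01:-1/###../#...., H02:+1/#.##./#....*, H03:-1/#..##/#...., H11:-1/#..../###.., H12:+1/#..../#.##., H13:-1/#..../#..##
[#.##./#....] V move#2: V01:-1/####./##...*, V04:-1/#.###/#...#
[####./##...] H move#3: H12:-1/####./####., H13:+1/####./##.##*
[####./##.##] end (terminal -1, V#4); searched #..../#.... to 5

value(#..../#...., H) = +1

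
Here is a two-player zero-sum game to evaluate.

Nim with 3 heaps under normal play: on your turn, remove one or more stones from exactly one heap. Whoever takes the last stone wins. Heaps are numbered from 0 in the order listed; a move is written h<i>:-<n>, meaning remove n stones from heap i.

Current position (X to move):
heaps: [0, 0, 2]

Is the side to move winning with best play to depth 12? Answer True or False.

X winning at [(0,0,2)]: True

[(0,0,2)] X move#1: h2:-1:-1/(0,0,1), h2:-2:+1/(0,0,0)*
[(0,0,0)] end (terminal -1, O#2); searched (0,0,2) to 12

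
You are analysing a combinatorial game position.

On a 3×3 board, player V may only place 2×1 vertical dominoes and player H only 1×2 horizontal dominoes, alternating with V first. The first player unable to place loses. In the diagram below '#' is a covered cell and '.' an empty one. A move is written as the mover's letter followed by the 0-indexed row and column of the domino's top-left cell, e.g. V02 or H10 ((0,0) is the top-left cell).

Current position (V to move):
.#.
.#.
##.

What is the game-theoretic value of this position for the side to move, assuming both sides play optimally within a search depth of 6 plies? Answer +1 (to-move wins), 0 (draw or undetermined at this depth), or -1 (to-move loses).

[.#./.#./##.] V move#1: V00:+1/##./##./##.*, V02:+1/.##/.##/##., V12:+1/.#./.##/###
[##./##./##.] end (terminal -1, H#2); searched .#./.#./##. to 6

value(.#./.#./##., V) = +1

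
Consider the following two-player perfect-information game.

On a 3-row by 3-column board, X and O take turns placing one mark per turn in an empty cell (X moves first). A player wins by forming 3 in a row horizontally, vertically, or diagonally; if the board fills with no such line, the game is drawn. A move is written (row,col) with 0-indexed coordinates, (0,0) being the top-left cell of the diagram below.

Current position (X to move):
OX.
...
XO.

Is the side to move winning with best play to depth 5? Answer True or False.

X winning at [OX./.../XO.]: False

[OX./.../XO.] X move#1: (0,2):+0/OXX/.../XO.*, (1,0):+0/OX./X../XO., (1,1):+0/OX./.X./XO., (1,2):+0/OX./..X/XO., (2,2):+0/OX./.../XOX
[OXX/.../XO.] O move#2: (1,0):-1/OXX/O../XO., (1,1):+0/OXX/.O./XO.*, (1,2):-1/OXX/..O/XO., (2,2):-1/OXX/.../XOO
[OXX/.O./XO.] X move#3: (1,0):-1/OXX/XO./XO., (1,2):-1/OXX/.OX/XO., (2,2):+0/OXX/.O./XOX*
[OXX/.O./XOX] O move#4: (1,0):-1/OXX/OO./XOX, (1,2):+0/OXX/.OO/XOX*
[OXX/.OO/XOX] X move#5: (1,0):+0/OXX/XOO/XOX*
[OXX/XOO/XOX] end (terminal +0, O#6); searched OX./.../XO. to 5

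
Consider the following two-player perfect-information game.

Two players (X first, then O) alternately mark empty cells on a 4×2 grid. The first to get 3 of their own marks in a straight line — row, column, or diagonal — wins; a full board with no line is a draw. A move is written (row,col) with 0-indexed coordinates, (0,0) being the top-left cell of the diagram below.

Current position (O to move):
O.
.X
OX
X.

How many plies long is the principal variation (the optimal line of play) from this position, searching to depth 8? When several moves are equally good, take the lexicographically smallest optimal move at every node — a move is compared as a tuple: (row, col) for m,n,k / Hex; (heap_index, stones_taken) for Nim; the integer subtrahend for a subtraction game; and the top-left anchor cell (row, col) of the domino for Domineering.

PV length from [O./.X/OX/X.]: 1 ply

p1 O@[O./.X/OX/X.]: (0,1)[OO/.X/OX/X.]-1 (1,0)[O./OX/OX/X.]+1* (3,1)[O./.X/OX/XO]-1
p2 X@[O./OX/OX/X.] terminal -1; root [O./.X/OX/X.] d8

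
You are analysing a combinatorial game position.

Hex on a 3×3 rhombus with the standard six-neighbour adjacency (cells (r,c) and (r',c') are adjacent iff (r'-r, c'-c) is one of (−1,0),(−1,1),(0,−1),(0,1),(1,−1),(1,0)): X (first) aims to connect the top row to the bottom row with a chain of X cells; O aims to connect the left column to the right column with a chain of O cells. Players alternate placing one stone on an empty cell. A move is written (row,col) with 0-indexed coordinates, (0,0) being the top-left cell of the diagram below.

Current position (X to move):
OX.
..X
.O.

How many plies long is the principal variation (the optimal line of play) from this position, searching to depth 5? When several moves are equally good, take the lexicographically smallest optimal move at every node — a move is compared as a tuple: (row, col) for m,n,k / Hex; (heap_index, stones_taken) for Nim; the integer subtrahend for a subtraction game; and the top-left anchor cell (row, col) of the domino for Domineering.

p1 X@[OX./..X/.O.]: (0,2)[OXX/..X/.O.]+1* (1,0)[OX./X.X/.O.]+1 (1,1)[OX./.XX/.O.]+1 (2,0)[OX./..X/XO.]+1 (2,2)[OX./..X/.OX]+1
p2 O@[OXX/..X/.O.]: (1,0)[OXX/O.X/.O.]-1* (1,1)[OXX/.OX/.O.]-1 (2,0)[OXX/..X/OO.]-1 (2,2)[OXX/..X/.OO]-1
p3 X@[OXX/O.X/.O.]: (1,1)[OXX/OXX/.O.]+1* (2,0)[OXX/O.X/XO.]+1 (2,2)[OXX/O.X/.OX]+1
p4 O@[OXX/OXX/.O.]: (2,0)[OXX/OXX/OO.]-1* (2,2)[OXX/OXX/.OO]-1
p5 X@[OXX/OXX/OO.]: (2,2)[OXX/OXX/OOX]+1*
p6 O@[OXX/OXX/OOX] terminal -1; root [OX./..X/.O.] d5

PV length from [OX./..X/.O.]: 5 plies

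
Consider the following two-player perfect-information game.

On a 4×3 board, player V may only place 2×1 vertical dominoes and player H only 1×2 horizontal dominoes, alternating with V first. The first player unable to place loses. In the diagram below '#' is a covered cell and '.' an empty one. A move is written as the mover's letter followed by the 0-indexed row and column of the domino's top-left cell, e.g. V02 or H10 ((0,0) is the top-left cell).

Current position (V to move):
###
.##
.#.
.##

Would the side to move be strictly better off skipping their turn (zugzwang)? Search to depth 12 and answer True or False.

zugzwang(###/.##/.#./.##, V) = False

ply 1, V at ###/.##/.#./.## | V10=+1→###/###/##./.##*; V20=+1→###/.##/##./###
ply 2: ###/###/##./.## is terminal -1 (H); from ###/.##/.#./.## depth 12
if V skipped the turn, H would face:
~ ply 1: ###/.##/.#./.## is terminal -1 (H); from ###/.##/.#./.## depth 12
compare (V): move=+1 vs pass=+1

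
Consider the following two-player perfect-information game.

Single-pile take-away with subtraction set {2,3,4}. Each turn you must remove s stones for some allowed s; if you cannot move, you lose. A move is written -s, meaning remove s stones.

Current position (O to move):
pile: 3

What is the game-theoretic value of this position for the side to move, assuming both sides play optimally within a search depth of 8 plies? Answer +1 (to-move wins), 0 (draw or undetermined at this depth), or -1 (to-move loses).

ply 1, O at 3 | -2=+1→1*; -3=+1→0
ply 2: 1 is terminal -1 (X); from 3 depth 8

value(3, O) = +1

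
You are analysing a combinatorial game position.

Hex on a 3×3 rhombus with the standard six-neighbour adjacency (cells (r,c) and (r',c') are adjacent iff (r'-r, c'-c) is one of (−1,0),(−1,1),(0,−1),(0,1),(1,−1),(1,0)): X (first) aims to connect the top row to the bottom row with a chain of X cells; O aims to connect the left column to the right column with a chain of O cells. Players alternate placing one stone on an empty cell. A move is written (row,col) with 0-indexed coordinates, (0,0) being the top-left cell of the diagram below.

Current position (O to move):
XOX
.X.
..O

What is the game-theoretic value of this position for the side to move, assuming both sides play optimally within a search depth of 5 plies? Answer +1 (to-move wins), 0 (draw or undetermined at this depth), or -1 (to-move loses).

p1 O@[XOX/.X./..O]: (1,0)[XOX/OX./..O]-1* (1,2)[XOX/.XO/..O]-1 (2,0)[XOX/.X./O.O]-1 (2,1)[XOX/.X./.OO]-1
p2 X@[XOX/OX./..O]: (1,2)[XOX/OXX/..O]+1* (2,0)[XOX/OX./X.O]+1 (2,1)[XOX/OX./.XO]+1
p3 O@[XOX/OXX/..O]: (2,0)[XOX/OXX/O.O]-1* (2,1)[XOX/OXX/.OO]-1
p4 X@[XOX/OXX/O.O]: (2,1)[XOX/OXX/OXO]+1*
p5 O@[XOX/OXX/OXO] terminal -1; root [XOX/.X./..O] d5

value(XOX/.X./..O, O) = -1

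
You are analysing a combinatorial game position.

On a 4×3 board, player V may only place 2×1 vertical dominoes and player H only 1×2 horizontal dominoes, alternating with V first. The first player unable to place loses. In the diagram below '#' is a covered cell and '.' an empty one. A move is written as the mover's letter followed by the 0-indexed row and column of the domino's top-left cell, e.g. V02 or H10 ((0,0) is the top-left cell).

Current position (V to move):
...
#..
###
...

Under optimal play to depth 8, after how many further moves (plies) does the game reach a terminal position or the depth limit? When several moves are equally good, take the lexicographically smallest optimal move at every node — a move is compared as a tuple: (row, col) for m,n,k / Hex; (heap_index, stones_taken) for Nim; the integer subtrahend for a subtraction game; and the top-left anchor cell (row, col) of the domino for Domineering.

ply 1, V at .../#../###/... | V01=+1→.#./##./###/...*; V02=-1→..#/#.#/###/...
ply 2, H at .#./##./###/... | H30=-1→.#./##./###/##.*; H31=-1→.#./##./###/.##
ply 3, V at .#./##./###/##. | V02=+1→.##/###/###/##.*
ply 4: .##/###/###/##. is terminal -1 (H); from .../#../###/... depth 8

PV length from [.../#../###/...]: 3 plies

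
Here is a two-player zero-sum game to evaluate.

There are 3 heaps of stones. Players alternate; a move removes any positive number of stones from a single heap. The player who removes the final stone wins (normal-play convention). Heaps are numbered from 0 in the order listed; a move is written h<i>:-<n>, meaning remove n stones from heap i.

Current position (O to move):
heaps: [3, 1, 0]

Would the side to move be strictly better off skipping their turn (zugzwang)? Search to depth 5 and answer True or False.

zugzwang((3,1,0), O) = False

[(3,1,0)] O move#1: h0:-1:-1/(2,1,0), h0:-2:+1/(1,1,0)*, h0:-3:-1/(0,1,0), h1:-1:-1/(3,0,0)
[(1,1,0)] X move#2: h0:-1:-1/(0,1,0)*, h1:-1:-1/(1,0,0)
[(0,1,0)] O move#3: h1:-1:+1/(0,0,0)*
[(0,0,0)] end (terminal -1, X#4); searched (3,1,0) to 5
pass branch (X moves first from the same position):
  | [(3,1,0)] X move#1: h0:-1:-1/(2,1,0), h0:-2:+1/(1,1,0)*, h0:-3:-1/(0,1,0), h1:-1:-1/(3,0,0)
  | [(1,1,0)] O move#2: h0:-1:-1/(0,1,0)*, h1:-1:-1/(1,0,0)
  | [(0,1,0)] X move#3: h1:-1:+1/(0,0,0)*
  | [(0,0,0)] end (terminal -1, O#4); searched (3,1,0) to 5
O moving scores +1; O passing scores -1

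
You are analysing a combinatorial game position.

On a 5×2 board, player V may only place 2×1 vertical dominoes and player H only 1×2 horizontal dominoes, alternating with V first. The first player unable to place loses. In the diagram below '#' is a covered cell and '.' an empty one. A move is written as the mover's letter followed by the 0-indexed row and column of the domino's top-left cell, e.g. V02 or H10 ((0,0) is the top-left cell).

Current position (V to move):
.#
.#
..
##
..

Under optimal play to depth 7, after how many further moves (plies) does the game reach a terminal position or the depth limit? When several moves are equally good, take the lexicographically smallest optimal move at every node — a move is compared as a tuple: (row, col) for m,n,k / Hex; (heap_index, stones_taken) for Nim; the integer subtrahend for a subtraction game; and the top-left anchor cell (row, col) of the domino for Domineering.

PV length from [.#/.#/../##/..]: 2 plies

[.#/.#/../##/..] V move#1: V00:-1/##/##/../##/..*, V10:-1/.#/##/#./##/..
[##/##/../##/..] H move#2: H20:+1/##/##/##/##/..*, H40:+1/##/##/../##/##
[##/##/##/##/..] end (terminal -1, V#3); searched .#/.#/../##/.. to 7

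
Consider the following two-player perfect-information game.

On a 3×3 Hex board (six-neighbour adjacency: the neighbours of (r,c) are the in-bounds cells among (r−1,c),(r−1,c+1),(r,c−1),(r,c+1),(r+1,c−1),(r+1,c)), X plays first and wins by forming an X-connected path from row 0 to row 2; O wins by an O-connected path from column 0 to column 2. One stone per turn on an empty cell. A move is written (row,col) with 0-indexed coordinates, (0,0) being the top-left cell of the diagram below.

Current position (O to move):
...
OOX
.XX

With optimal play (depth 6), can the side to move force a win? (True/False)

p1 O@[.../OOX/.XX]: (0,0)[O../OOX/.XX]-1 (0,1)[.O./OOX/.XX]-1 (0,2)[..O/OOX/.XX]+1* (2,0)[.../OOX/OXX]-1
p2 X@[..O/OOX/.XX] terminal -1; root [.../OOX/.XX] d6

O winning at [.../OOX/.XX]: True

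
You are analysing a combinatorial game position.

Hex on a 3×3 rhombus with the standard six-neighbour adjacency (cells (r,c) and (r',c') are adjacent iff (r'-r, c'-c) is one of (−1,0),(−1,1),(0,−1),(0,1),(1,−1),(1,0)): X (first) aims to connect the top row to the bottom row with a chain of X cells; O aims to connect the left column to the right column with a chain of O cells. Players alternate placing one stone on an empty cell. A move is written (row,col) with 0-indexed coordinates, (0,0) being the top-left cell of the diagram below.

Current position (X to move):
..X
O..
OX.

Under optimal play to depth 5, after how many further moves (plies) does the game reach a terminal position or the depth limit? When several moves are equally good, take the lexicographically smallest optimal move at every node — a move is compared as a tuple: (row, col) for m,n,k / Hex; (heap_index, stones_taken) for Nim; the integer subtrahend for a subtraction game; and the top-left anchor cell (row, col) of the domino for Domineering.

PV length from [..X/O../OX.]: 3 plies

[..X/O../OX.] X move#1: (0,0):+1/X.X/O../OX.*, (0,1):+1/.XX/O../OX., (1,1):+1/..X/OX./OX., (1,2):+1/..X/O.X/OX., (2,2):+1/..X/O../OXX
[X.X/O../OX.] O move#2: (0,1):-1/XOX/O../OX.*, (1,1):-1/X.X/OO./OX., (1,2):-1/X.X/O.O/OX., (2,2):-1/X.X/O../OXO
[XOX/O../OX.] X move#3: (1,1):+1/XOX/OX./OX.*, (1,2):+1/XOX/O.X/OX., (2,2):+1/XOX/O../OXX
[XOX/OX./OX.] end (terminal -1, O#4); searched ..X/O../OX. to 5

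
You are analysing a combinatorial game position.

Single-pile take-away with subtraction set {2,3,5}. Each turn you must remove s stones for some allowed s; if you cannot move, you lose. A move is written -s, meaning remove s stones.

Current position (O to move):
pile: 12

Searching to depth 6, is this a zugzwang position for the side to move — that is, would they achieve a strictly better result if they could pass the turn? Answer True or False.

[12] O move#1: -2:-1/10, -3:-1/9, -5:+1/7*
[7] X move#2: -2:-1/5*, -3:-1/4, -5:-1/2
[5] O move#3: -2:-1/3, -3:-1/2, -5:+1/0*
[0] end (terminal -1, X#4); searched 12 to 6
if O skipped the turn, X would face:
~ [12] X move#1: -2:-1/10, -3:-1/9, -5:+1/7*
~ [7] O move#2: -2:-1/5*, -3:-1/4, -5:-1/2
~ [5] X move#3: -2:-1/3, -3:-1/2, -5:+1/0*
~ [0] end (terminal -1, O#4); searched 12 to 6
compare (O): move=+1 vs pass=-1

zugzwang(12, O) = False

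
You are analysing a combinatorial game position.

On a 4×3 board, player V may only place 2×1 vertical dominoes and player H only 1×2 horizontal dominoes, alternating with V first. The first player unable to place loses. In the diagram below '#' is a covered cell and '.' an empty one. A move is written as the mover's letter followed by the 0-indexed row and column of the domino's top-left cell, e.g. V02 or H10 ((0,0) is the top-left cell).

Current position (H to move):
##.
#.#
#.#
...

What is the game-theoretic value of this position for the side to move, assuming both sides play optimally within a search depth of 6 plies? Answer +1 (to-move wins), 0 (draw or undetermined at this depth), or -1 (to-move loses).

[##./#.#/#.#/...] H move#1: H30:-1/##./#.#/#.#/##.*, H31:-1/##./#.#/#.#/.##
[##./#.#/#.#/##.] V move#2: V11:+1/##./###/###/##.*
[##./###/###/##.] end (terminal -1, H#3); searched ##./#.#/#.#/... to 6

value(##./#.#/#.#/..., H) = -1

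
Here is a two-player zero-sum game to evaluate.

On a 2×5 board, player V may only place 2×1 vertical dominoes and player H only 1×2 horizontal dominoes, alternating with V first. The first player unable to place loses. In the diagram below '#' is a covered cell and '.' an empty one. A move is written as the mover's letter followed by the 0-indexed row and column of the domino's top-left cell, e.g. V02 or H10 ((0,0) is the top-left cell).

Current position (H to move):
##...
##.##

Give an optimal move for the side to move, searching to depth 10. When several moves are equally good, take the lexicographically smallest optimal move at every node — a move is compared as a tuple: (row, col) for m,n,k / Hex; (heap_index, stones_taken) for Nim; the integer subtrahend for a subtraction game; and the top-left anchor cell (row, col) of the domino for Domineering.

H's best at [##.../##.##]: H02

p1 H@[##.../##.##]: H02[####./##.##]+1* H03[##.##/##.##]-1
p2 V@[####./##.##] terminal -1; root [##.../##.##] d10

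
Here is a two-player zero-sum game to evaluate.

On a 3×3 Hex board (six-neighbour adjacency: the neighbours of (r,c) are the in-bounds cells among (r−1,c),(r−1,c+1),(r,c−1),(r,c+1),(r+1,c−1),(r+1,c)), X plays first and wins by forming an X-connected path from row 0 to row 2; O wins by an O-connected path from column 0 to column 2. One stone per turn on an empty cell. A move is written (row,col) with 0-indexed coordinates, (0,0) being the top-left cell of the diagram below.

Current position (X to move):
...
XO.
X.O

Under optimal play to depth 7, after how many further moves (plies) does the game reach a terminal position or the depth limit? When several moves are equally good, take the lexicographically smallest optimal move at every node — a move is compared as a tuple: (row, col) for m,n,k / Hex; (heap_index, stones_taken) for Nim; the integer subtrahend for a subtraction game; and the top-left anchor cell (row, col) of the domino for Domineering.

PV length from [.../XO./X.O]: 1 ply

p1 X@[.../XO./X.O]: (0,0)[X../XO./X.O]+1* (0,1)[.X./XO./X.O]+1 (0,2)[..X/XO./X.O]+1 (1,2)[.../XOX/X.O]+1 (2,1)[.../XO./XXO]+1
p2 O@[X../XO./X.O] terminal -1; root [.../XO./X.O] d7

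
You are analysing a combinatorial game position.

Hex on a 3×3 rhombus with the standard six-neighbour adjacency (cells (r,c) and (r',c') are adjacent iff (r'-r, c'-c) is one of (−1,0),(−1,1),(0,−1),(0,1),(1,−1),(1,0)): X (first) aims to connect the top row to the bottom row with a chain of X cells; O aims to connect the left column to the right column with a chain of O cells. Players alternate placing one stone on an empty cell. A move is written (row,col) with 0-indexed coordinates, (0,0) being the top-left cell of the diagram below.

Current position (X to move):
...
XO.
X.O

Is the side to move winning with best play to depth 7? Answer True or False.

p1 X@[.../XO./X.O]: (0,0)[X../XO./X.O]+1* (0,1)[.X./XO./X.O]+1 (0,2)[..X/XO./X.O]+1 (1,2)[.../XOX/X.O]+1 (2,1)[.../XO./XXO]+1
p2 O@[X../XO./X.O] terminal -1; root [.../XO./X.O] d7

X winning at [.../XO./X.O]: True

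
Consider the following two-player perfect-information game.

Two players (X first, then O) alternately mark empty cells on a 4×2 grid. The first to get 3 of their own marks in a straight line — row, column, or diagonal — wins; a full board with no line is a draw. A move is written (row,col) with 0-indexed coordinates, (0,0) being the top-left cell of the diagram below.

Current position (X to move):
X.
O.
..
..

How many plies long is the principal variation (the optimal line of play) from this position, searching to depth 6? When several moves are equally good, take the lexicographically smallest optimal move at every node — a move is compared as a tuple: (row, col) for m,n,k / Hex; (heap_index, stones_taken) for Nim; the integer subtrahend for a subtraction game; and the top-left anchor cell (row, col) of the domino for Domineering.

PV length from [X./O./../..]: 6 plies

p1 X@[X./O./../..]: (0,1)[XX/O./../..]+0* (1,1)[X./OX/../..]+0 (2,0)[X./O./X./..]+0 (2,1)[X./O./.X/..]+0 (3,0)[X./O./../X.]+0 (3,1)[X./O./../.X]+0
p2 O@[XX/O./../..]: (1,1)[XX/OO/../..]+0* (2,0)[XX/O./O./..]+0 (2,1)[XX/O./.O/..]+0 (3,0)[XX/O./../O.]+0 (3,1)[XX/O./../.O]+0
p3 X@[XX/OO/../..]: (2,0)[XX/OO/X./..]+0* (2,1)[XX/OO/.X/..]+0 (3,0)[XX/OO/../X.]+0 (3,1)[XX/OO/../.X]+0
p4 O@[XX/OO/X./..]: (2,1)[XX/OO/XO/..]+0* (3,0)[XX/OO/X./O.]+0 (3,1)[XX/OO/X./.O]+0
p5 X@[XX/OO/XO/..]: (3,0)[XX/OO/XO/X.]-1 (3,1)[XX/OO/XO/.X]+0*
p6 O@[XX/OO/XO/.X]: (3,0)[XX/OO/XO/OX]+0*
p7 X@[XX/OO/XO/OX] terminal +0; root [X./O./../..] d6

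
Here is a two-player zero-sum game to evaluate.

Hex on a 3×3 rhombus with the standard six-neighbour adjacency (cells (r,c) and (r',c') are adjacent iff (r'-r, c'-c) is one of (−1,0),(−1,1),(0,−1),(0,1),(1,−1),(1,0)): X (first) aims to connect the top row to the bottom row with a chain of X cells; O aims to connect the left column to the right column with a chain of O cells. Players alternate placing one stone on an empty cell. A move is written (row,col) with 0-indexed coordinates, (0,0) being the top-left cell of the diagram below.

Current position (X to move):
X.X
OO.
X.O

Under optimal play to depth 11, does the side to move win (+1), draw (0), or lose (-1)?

value(X.X/OO./X.O, X) = -1

p1 X@[X.X/OO./X.O]: (0,1)[XXX/OO./X.O]-1* (1,2)[X.X/OOX/X.O]-1 (2,1)[X.X/OO./XXO]-1
p2 O@[XXX/OO./X.O]: (1,2)[XXX/OOO/X.O]+1* (2,1)[XXX/OO./XOO]+1
p3 X@[XXX/OOO/X.O] terminal -1; root [X.X/OO./X.O] d11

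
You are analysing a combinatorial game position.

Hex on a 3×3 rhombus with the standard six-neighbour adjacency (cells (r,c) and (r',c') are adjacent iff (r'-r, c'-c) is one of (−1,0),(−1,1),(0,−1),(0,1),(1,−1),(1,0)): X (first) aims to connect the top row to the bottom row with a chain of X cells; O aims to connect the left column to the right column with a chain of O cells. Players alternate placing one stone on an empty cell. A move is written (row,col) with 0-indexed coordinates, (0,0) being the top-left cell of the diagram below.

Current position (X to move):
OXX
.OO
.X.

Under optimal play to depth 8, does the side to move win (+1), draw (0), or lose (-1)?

[OXX/.OO/.X.] X move#1: (1,0):-1/OXX/XOO/.X.*, (2,0):-1/OXX/.OO/XX., (2,2):-1/OXX/.OO/.XX
[OXX/XOO/.X.] O move#2: (2,0):+1/OXX/XOO/OX.*, (2,2):-1/OXX/XOO/.XO
[OXX/XOO/OX.] end (terminal -1, X#3); searched OXX/.OO/.X. to 8

value(OXX/.OO/.X., X) = -1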